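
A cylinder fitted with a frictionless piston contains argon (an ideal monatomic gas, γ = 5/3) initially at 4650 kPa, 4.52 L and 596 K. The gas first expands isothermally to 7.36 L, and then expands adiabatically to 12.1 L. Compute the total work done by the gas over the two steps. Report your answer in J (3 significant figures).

W_total ≈ 19100 J

Step 1 (isothermal): W = P₁V₁ ln(V₂/V₁) = (21018) ln(7.36/4.52) = 10247 J.
After step 1: P = 2856 kPa, V = 7.36 L, T = 596 K.
Step 2 (adiabatic): W = (P₁V₁ − P₂V₂)/(γ−1) = (21018 − 15089)/0.667 = 8894 J.
W_total = 10247 + 8894 = 19141 J.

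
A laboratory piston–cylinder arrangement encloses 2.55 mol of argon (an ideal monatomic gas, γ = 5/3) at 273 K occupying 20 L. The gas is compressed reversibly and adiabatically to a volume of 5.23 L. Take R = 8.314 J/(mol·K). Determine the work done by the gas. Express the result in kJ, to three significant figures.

W ≈ -12.5 kJ

Adiabatic: TV^(γ−1) = const with γ = 5/3.
T₂ = T₁ (V₁/V₂)^(γ−1) = 273 × (20/5.23)^0.667 = 273 × 2.445 = 667.6 K.
W_by = nCᵥ(T₁ − T₂) = (2.55)(12.47)(273 − 667.6) = -12549 J.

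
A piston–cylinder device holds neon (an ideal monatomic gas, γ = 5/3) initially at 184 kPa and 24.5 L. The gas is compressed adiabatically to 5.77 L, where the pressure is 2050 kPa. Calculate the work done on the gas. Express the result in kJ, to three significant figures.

W ≈ 11.0 kJ

Adiabatic: W = (P₁V₁ − P₂V₂)/(γ − 1) with γ = 5/3.
P₁V₁ = 4508 J, P₂V₂ = 11828 J.
W = (4508 − 11828) / 0.6667 = -10981 J.
Work on gas = −W_by = 10981 J.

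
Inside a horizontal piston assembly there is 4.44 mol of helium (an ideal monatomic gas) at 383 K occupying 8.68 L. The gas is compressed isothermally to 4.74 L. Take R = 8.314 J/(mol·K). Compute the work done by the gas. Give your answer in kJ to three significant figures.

W ≈ -8.55 kJ

Isothermal: W = nRT ln(V₂/V₁).
W = (4.44)(8.314)(383) × ln(4.74/8.68)
  = 14138 × -0.605
W_by_gas = -8553 J.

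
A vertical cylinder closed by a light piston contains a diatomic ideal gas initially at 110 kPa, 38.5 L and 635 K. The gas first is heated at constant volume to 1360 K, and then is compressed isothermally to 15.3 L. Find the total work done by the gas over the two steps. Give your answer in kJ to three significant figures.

W_total ≈ -8.37 kJ

Step 1 (isochoric): W = 0 (constant volume).
After step 1: P = 235.6 kPa (V unchanged).
Step 2 (isothermal): W = P₁V₁ ln(V₂/V₁) = (9070) ln(15.3/38.5) = -8370 J.
W_total = 0 − 8370 = -8370 J.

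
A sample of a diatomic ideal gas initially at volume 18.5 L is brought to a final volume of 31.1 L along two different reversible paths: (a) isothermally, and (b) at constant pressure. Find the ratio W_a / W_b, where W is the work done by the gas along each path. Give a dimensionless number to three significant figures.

Path (a) isothermal: W = P₁V₁ ln(V₂/V₁) → W_a/(P₁V₁) = 0.5194.
Path (b) isobaric: W = P₁(V₂ − V₁) → W_b/(P₁V₁) = 0.6811.
W_a / W_b = 0.5194 / 0.6811 = 0.7627.

W_a / W_b ≈ 0.763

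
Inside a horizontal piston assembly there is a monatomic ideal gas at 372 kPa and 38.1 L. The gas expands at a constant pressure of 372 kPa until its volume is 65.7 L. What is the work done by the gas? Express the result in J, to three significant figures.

W ≈ 10300 J

Isobaric: W = P ΔV.
W = (372 kPa)(65.7 − 38.1 L) = (372)(27.6) = 10267 J.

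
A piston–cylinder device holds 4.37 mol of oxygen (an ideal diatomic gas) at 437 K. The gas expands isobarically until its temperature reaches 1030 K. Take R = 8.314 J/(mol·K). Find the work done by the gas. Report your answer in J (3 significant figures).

W ≈ 21500 J

Isobaric: W = P ΔV = nR ΔT.
W = (4.37)(8.314)(1030 − 437) = 21545 J.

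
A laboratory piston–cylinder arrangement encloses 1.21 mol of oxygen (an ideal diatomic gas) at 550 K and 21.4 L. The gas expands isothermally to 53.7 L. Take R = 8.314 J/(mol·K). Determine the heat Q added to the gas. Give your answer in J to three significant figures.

Q ≈ 5090 J

Isothermal ⇒ ΔU = 0, so Q = W = nRT ln(V₂/V₁).
Q = (1.21)(8.314)(550) ln(53.7/21.4) = 5533 × 0.92 = 5090 J.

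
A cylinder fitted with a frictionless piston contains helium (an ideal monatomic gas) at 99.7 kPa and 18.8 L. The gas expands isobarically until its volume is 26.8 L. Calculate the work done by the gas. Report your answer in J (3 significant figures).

Isobaric: W = P ΔV.
W = (99.7 kPa)(26.8 − 18.8 L) = (99.7)(8) = 797.6 J.

W ≈ 798 J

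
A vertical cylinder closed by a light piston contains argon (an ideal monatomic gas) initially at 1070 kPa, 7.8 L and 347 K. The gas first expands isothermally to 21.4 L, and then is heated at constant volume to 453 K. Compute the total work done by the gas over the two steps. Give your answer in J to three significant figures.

W_total ≈ 8420 J

Step 1 (isothermal): W = P₁V₁ ln(V₂/V₁) = (8346) ln(21.4/7.8) = 8423 J.
Step 2 (isochoric): W = 0 (constant volume).
W_total = 8423 + 0 = 8423 J.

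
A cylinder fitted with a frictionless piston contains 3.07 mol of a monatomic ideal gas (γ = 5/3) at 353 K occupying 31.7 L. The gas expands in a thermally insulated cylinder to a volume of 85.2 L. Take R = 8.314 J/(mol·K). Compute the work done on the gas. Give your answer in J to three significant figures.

W ≈ -6520 J

Adiabatic: TV^(γ−1) = const with γ = 5/3.
T₂ = T₁ (V₁/V₂)^(γ−1) = 353 × (31.7/85.2)^0.667 = 353 × 0.5173 = 182.6 K.
W_by = nCᵥ(T₁ − T₂) = (3.07)(12.47)(353 − 182.6) = 6524 J.
Work on gas = −W_by = -6524 J.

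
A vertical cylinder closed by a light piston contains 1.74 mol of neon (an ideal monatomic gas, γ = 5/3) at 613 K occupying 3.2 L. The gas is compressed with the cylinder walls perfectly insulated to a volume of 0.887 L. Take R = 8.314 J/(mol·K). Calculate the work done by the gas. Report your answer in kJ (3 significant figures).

W ≈ -18.0 kJ

Adiabatic: TV^(γ−1) = const with γ = 5/3.
T₂ = T₁ (V₁/V₂)^(γ−1) = 613 × (3.2/0.887)^0.667 = 613 × 2.352 = 1442 K.
W_by = nCᵥ(T₁ − T₂) = (1.74)(12.47)(613 − 1442) = -17987 J.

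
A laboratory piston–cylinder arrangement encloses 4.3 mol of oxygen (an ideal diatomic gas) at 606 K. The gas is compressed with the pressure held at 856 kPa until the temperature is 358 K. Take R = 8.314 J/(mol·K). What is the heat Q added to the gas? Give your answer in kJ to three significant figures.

Q ≈ -31.0 kJ

Isobaric: W = nRΔT = (4.3)(8.314)(-248) = -8866 J.
ΔU = nCᵥΔT with Cᵥ = 5R/2: ΔU = (4.3)(20.79)(-248) = -22165 J.
Q = ΔU + W = -22165 − 8866 = -31031 J.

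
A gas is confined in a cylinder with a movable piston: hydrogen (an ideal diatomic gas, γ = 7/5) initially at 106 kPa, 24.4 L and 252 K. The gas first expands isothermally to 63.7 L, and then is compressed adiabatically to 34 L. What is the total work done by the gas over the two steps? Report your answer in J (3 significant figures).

Step 1 (isothermal): W = P₁V₁ ln(V₂/V₁) = (2586) ln(63.7/24.4) = 2482 J.
After step 1: P = 40.6 kPa, V = 63.7 L, T = 252 K.
Step 2 (adiabatic): W = (P₁V₁ − P₂V₂)/(γ−1) = (2586 − 3325)/0.4 = -1846 J.
W_total = 2482 − 1846 = 636 J.

W_total ≈ 636 J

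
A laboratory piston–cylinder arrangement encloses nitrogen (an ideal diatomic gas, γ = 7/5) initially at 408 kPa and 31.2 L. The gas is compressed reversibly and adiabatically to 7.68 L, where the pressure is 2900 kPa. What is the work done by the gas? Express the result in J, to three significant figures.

Adiabatic: W = (P₁V₁ − P₂V₂)/(γ − 1) with γ = 7/5.
P₁V₁ = 12730 J, P₂V₂ = 22272 J.
W = (12730 − 22272) / 0.4 = -23856 J.

W ≈ -23900 J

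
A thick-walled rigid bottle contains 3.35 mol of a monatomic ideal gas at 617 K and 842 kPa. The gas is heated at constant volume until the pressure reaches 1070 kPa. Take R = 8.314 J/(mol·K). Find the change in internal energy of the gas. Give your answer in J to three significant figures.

Constant volume ⇒ W = 0, so Q = ΔU = nCᵥΔT with Cᵥ = 3R/2 = 12.47 J/(mol·K).
At constant V, T₂/T₁ = P₂/P₁ ⇒ ΔT = T₁(P₂/P₁ − 1) = 617·(1070/842 − 1) = 167.1 K.
ΔU = (3.35)(12.47)(167.1) = 6980 J.

ΔU ≈ 6980 J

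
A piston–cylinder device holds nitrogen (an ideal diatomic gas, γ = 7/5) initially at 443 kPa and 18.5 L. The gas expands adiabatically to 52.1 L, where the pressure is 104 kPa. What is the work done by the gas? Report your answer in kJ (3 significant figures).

W ≈ 6.94 kJ

Adiabatic: W = (P₁V₁ − P₂V₂)/(γ − 1) with γ = 7/5.
P₁V₁ = 8196 J, P₂V₂ = 5418 J.
W = (8196 − 5418) / 0.4 = 6943 J.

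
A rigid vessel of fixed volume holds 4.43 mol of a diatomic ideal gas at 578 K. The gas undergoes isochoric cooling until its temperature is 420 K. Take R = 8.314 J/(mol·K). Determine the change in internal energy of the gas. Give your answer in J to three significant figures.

Constant volume ⇒ W = 0, so Q = ΔU = nCᵥΔT with Cᵥ = 5R/2 = 20.79 J/(mol·K).
ΔU = (4.43)(20.79)(420 − 578) = -14548 J.

ΔU ≈ -14500 J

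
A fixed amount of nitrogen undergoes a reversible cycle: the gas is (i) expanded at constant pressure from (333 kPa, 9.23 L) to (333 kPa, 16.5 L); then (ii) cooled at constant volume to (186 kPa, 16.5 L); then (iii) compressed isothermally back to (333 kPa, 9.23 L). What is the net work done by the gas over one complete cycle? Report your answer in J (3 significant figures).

Leg (i): W = PΔV = (333)(16.5 − 9.23) = 2421 J.
Leg (ii): W = 0.
Leg (iii): W = PᵢVᵢ ln(V_f/Vᵢ) = (3069) ln(9.23/16.5) = -1783 J.
W_net = 2421 − 1783 = 638.1 J.

W_net ≈ 638 J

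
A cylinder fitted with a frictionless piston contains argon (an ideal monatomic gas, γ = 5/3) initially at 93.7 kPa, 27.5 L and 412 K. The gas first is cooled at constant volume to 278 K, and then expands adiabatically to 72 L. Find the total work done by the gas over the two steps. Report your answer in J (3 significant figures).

W_total ≈ 1240 J

Step 1 (isochoric): W = 0 (constant volume).
After step 1: P = 63.22 kPa (V unchanged).
Step 2 (adiabatic): W = (P₁V₁ − P₂V₂)/(γ−1) = (1739 − 915.3)/0.667 = 1235 J.
W_total = 0 + 1235 = 1235 J.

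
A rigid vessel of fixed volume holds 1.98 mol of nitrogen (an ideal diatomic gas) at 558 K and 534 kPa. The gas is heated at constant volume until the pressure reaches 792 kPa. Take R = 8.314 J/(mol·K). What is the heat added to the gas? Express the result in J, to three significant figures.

Constant volume ⇒ W = 0, so Q = ΔU = nCᵥΔT with Cᵥ = 5R/2 = 20.79 J/(mol·K).
At constant V, T₂/T₁ = P₂/P₁ ⇒ ΔT = T₁(P₂/P₁ − 1) = 558·(792/534 − 1) = 269.6 K.
ΔU = (1.98)(20.79)(269.6) = 11095 J.

Q ≈ 11100 J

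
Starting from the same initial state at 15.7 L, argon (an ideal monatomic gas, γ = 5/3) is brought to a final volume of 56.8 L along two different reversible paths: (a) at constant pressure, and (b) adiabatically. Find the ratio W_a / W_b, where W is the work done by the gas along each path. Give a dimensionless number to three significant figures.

W_a / W_b ≈ 3.03

Path (a) isobaric: W = P₁(V₂ − V₁) → W_a/(P₁V₁) = 2.618.
Path (b) adiabatic: W = P₁V₁(1 − (V₁/V₂)^(γ−1))/(γ−1) → W_b/(P₁V₁) = 0.8635.
W_a / W_b = 2.618 / 0.8635 = 3.032.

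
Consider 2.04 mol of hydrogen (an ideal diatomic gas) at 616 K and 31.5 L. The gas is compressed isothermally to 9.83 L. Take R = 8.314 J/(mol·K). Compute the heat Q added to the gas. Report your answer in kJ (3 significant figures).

Isothermal ⇒ ΔU = 0, so Q = W = nRT ln(V₂/V₁).
Q = (2.04)(8.314)(616) ln(9.83/31.5) = 10448 × -1.165 = -12167 J.

Q ≈ -12.2 kJ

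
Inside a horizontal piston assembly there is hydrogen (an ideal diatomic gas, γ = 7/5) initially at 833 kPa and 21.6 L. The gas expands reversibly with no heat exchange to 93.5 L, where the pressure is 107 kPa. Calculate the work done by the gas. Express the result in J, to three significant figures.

W ≈ 20000 J

Adiabatic: W = (P₁V₁ − P₂V₂)/(γ − 1) with γ = 7/5.
P₁V₁ = 17993 J, P₂V₂ = 10004 J.
W = (17993 − 10004) / 0.4 = 19971 J.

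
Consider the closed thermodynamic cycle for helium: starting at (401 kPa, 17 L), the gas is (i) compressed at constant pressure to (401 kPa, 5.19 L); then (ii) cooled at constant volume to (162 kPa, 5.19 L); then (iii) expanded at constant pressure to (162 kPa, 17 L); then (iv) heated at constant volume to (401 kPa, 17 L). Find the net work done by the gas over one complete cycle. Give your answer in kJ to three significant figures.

W_net ≈ -2.82 kJ

Constant-volume legs do no work.
W(i) = (401)(5.19 − 17) = -4736 J; W(iii) = (162)(17 − 5.19) = 1913 J.
W_net = -4736 + 1913 = -2823 J (the counter-clockwise enclosed area).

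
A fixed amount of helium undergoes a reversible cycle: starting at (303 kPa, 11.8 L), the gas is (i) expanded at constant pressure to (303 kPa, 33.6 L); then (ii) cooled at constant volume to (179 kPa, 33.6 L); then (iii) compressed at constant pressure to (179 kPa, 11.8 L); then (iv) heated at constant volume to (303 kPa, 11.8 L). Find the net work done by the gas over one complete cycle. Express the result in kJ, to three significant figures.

Constant-volume legs do no work.
W(i) = (303)(33.6 − 11.8) = 6605 J; W(iii) = (179)(11.8 − 33.6) = -3902 J.
W_net = 6605 − 3902 = 2703 J (the clockwise enclosed area).

W_net ≈ 2.70 kJ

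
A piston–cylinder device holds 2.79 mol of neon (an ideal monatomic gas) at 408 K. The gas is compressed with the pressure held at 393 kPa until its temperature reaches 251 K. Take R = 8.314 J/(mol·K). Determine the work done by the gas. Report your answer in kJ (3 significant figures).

W ≈ -3.64 kJ

Isobaric: W = P ΔV = nR ΔT.
W = (2.79)(8.314)(251 − 408) = -3642 J.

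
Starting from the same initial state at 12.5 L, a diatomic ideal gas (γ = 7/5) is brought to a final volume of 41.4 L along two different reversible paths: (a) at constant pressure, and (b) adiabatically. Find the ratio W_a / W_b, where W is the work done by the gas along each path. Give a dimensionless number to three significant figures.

Path (a) isobaric: W = P₁(V₂ − V₁) → W_a/(P₁V₁) = 2.312.
Path (b) adiabatic: W = P₁V₁(1 − (V₁/V₂)^(γ−1))/(γ−1) → W_b/(P₁V₁) = 0.9515.
W_a / W_b = 2.312 / 0.9515 = 2.43.

W_a / W_b ≈ 2.43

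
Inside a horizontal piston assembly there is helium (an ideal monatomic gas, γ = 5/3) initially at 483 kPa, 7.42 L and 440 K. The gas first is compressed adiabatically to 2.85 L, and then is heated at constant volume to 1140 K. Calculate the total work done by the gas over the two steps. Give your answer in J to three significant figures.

W_total ≈ -4800 J

Step 1 (adiabatic): W = (P₁V₁ − P₂V₂)/(γ−1) = (3584 − 6783)/0.667 = -4798 J.
Step 2 (isochoric): W = 0 (constant volume).
W_total = -4798 + 0 = -4798 J.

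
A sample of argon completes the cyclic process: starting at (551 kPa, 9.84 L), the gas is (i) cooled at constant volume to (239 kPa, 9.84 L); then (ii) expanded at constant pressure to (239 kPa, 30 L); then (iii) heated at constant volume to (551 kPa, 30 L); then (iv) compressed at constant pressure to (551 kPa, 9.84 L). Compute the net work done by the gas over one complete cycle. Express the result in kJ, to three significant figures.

W_net ≈ -6.29 kJ

Constant-volume legs do no work.
W(ii) = (239)(30 − 9.84) = 4818 J; W(iv) = (551)(9.84 − 30) = -11108 J.
W_net = 4818 − 11108 = -6290 J (the counter-clockwise enclosed area).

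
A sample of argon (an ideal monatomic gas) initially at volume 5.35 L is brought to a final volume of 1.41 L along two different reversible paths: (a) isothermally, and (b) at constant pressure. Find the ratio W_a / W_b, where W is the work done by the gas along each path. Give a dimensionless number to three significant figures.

W_a / W_b ≈ 1.81

Path (a) isothermal: W = P₁V₁ ln(V₂/V₁) → W_a/(P₁V₁) = -1.334.
Path (b) isobaric: W = P₁(V₂ − V₁) → W_b/(P₁V₁) = -0.7364.
W_a / W_b = -1.334 / -0.7364 = 1.811.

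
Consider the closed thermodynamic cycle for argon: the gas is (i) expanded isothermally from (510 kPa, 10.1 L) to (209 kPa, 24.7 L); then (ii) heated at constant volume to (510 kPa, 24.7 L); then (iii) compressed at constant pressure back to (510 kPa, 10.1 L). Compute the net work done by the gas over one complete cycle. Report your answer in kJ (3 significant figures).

W_net ≈ -2.84 kJ

Leg (i): W = PᵢVᵢ ln(V_f/Vᵢ) = (5151) ln(24.7/10.1) = 4606 J.
Leg (ii): W = 0.
Leg (iii): W = PΔV = (510)(10.1 − 24.7) = -7446 J.
W_net = 4606 − 7446 = -2840 J.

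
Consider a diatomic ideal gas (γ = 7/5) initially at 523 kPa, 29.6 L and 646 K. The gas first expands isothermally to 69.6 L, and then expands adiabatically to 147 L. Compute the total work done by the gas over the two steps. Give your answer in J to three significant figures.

Step 1 (isothermal): W = P₁V₁ ln(V₂/V₁) = (15481) ln(69.6/29.6) = 13236 J.
After step 1: P = 222.4 kPa, V = 69.6 L, T = 646 K.
Step 2 (adiabatic): W = (P₁V₁ − P₂V₂)/(γ−1) = (15481 − 11479)/0.4 = 10004 J.
W_total = 13236 + 10004 = 23240 J.

W_total ≈ 23200 J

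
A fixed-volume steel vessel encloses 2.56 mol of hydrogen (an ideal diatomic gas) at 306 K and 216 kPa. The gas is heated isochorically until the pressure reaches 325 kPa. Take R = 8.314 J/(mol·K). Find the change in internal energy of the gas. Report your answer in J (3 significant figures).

Constant volume ⇒ W = 0, so Q = ΔU = nCᵥΔT with Cᵥ = 5R/2 = 20.79 J/(mol·K).
At constant V, T₂/T₁ = P₂/P₁ ⇒ ΔT = T₁(P₂/P₁ − 1) = 306·(325/216 − 1) = 154.4 K.
ΔU = (2.56)(20.79)(154.4) = 8216 J.

ΔU ≈ 8220 J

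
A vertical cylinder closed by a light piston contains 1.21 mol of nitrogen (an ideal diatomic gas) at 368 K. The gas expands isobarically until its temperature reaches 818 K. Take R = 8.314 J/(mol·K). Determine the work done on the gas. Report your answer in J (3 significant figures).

W ≈ -4530 J

Isobaric: W = P ΔV = nR ΔT.
W = (1.21)(8.314)(818 − 368) = 4527 J.
Work on gas = −W_by = -4527 J.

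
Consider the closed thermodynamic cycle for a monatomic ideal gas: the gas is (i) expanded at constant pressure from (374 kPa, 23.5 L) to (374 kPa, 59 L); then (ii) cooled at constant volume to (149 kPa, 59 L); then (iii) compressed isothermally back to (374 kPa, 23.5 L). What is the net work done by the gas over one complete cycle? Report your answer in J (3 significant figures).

W_net ≈ 5180 J

Leg (i): W = PΔV = (374)(59 − 23.5) = 13277 J.
Leg (ii): W = 0.
Leg (iii): W = PᵢVᵢ ln(V_f/Vᵢ) = (8791) ln(23.5/59) = -8092 J.
W_net = 13277 − 8092 = 5185 J.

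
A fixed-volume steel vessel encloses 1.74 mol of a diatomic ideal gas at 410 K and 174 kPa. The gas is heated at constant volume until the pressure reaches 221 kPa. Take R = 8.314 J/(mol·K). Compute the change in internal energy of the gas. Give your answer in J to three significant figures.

ΔU ≈ 4010 J

Constant volume ⇒ W = 0, so Q = ΔU = nCᵥΔT with Cᵥ = 5R/2 = 20.79 J/(mol·K).
At constant V, T₂/T₁ = P₂/P₁ ⇒ ΔT = T₁(P₂/P₁ − 1) = 410·(221/174 − 1) = 110.7 K.
ΔU = (1.74)(20.79)(110.7) = 4005 J.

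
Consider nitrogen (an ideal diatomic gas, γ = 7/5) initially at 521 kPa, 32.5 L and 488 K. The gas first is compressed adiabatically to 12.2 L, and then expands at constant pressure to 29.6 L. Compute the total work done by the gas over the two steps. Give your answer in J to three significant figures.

Step 1 (adiabatic): W = (P₁V₁ − P₂V₂)/(γ−1) = (16932 − 25057)/0.4 = -20311 J.
After step 1: P = 2054 kPa, V = 12.2 L, T = 722.2 K.
Step 2 (isobaric): W = PΔV = (2054 kPa)(29.6 − 12.2 L) = 35737 J.
W_total = -20311 + 35737 = 15426 J.

W_total ≈ 15400 J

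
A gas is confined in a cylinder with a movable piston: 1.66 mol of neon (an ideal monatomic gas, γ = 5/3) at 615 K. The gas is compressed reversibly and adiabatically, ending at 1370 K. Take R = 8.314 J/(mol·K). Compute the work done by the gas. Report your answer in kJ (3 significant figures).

W ≈ -15.6 kJ

Adiabatic ⇒ Q = 0, so W_by = −ΔU = nCᵥ(T₁ − T₂).
Cᵥ = 3R/2 = 12.47 J/(mol·K).
W = (1.66)(12.47)(615 − 1370) = -15630 J.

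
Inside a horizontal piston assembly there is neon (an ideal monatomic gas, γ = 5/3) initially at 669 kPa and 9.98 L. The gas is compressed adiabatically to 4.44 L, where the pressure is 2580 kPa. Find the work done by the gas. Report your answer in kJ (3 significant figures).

Adiabatic: W = (P₁V₁ − P₂V₂)/(γ − 1) with γ = 5/3.
P₁V₁ = 6677 J, P₂V₂ = 11455 J.
W = (6677 − 11455) / 0.6667 = -7168 J.

W ≈ -7.17 kJ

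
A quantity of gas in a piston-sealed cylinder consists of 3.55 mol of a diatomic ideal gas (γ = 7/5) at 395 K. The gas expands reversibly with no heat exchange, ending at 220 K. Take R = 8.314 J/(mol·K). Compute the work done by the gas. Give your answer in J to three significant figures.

W ≈ 12900 J

Adiabatic ⇒ Q = 0, so W_by = −ΔU = nCᵥ(T₁ − T₂).
Cᵥ = 5R/2 = 20.79 J/(mol·K).
W = (3.55)(20.79)(395 − 220) = 12913 J.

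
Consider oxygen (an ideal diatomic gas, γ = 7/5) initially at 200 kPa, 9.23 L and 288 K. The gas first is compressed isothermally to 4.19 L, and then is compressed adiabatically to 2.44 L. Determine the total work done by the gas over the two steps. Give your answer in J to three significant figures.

W_total ≈ -2570 J

Step 1 (isothermal): W = P₁V₁ ln(V₂/V₁) = (1846) ln(4.19/9.23) = -1458 J.
After step 1: P = 440.6 kPa, V = 4.19 L, T = 288 K.
Step 2 (adiabatic): W = (P₁V₁ − P₂V₂)/(γ−1) = (1846 − 2292)/0.4 = -1114 J.
W_total = -1458 − 1114 = -2572 J.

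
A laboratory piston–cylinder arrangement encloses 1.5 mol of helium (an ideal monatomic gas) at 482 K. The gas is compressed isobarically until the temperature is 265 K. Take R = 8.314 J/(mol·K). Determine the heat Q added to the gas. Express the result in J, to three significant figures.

Isobaric: W = nRΔT = (1.5)(8.314)(-217) = -2706 J.
ΔU = nCᵥΔT with Cᵥ = 3R/2: ΔU = (1.5)(12.47)(-217) = -4059 J.
Q = ΔU + W = -4059 − 2706 = -6766 J.

Q ≈ -6770 J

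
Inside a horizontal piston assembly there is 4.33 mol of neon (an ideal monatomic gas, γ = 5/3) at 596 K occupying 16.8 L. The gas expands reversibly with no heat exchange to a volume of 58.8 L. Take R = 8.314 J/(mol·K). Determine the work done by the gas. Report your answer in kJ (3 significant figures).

Adiabatic: TV^(γ−1) = const with γ = 5/3.
T₂ = T₁ (V₁/V₂)^(γ−1) = 596 × (16.8/58.8)^0.667 = 596 × 0.4338 = 258.5 K.
W_by = nCᵥ(T₁ − T₂) = (4.33)(12.47)(596 − 258.5) = 18222 J.

W ≈ 18.2 kJ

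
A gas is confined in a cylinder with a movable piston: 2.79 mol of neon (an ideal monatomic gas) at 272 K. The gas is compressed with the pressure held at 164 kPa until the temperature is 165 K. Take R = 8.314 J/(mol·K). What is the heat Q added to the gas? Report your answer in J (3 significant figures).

Isobaric: W = nRΔT = (2.79)(8.314)(-107) = -2482 J.
ΔU = nCᵥΔT with Cᵥ = 3R/2: ΔU = (2.79)(12.47)(-107) = -3723 J.
Q = ΔU + W = -3723 − 2482 = -6205 J.

Q ≈ -6200 J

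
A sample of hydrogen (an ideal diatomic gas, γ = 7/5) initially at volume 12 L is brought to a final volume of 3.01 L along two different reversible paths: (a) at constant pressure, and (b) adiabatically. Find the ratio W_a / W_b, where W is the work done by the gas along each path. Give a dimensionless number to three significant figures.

Path (a) isobaric: W = P₁(V₂ − V₁) → W_a/(P₁V₁) = -0.7492.
Path (b) adiabatic: W = P₁V₁(1 − (V₁/V₂)^(γ−1))/(γ−1) → W_b/(P₁V₁) = -1.847.
W_a / W_b = -0.7492 / -1.847 = 0.4056.

W_a / W_b ≈ 0.406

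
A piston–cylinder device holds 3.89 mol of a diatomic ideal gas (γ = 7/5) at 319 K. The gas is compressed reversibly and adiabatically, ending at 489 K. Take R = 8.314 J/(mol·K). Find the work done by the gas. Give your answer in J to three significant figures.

W ≈ -13700 J

Adiabatic ⇒ Q = 0, so W_by = −ΔU = nCᵥ(T₁ − T₂).
Cᵥ = 5R/2 = 20.79 J/(mol·K).
W = (3.89)(20.79)(319 − 489) = -13745 J.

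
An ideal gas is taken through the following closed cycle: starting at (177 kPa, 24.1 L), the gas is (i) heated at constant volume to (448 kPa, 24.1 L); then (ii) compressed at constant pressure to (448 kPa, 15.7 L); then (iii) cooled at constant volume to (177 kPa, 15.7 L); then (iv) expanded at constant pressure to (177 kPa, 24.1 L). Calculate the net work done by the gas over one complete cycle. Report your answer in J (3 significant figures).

W_net ≈ -2280 J

Constant-volume legs do no work.
W(ii) = (448)(15.7 − 24.1) = -3763 J; W(iv) = (177)(24.1 − 15.7) = 1487 J.
W_net = -3763 + 1487 = -2276 J (the counter-clockwise enclosed area).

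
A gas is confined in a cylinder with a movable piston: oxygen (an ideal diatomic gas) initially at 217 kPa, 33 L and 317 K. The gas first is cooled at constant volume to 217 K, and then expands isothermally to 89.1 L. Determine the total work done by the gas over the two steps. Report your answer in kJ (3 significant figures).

Step 1 (isochoric): W = 0 (constant volume).
After step 1: P = 148.5 kPa (V unchanged).
Step 2 (isothermal): W = P₁V₁ ln(V₂/V₁) = (4902) ln(89.1/33) = 4869 J.
W_total = 0 + 4869 = 4869 J.

W_total ≈ 4.87 kJ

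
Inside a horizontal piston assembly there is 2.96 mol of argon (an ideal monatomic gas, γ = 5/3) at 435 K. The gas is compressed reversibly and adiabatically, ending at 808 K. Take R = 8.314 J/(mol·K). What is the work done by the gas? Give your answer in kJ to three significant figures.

W ≈ -13.8 kJ

Adiabatic ⇒ Q = 0, so W_by = −ΔU = nCᵥ(T₁ − T₂).
Cᵥ = 3R/2 = 12.47 J/(mol·K).
W = (2.96)(12.47)(435 − 808) = -13769 J.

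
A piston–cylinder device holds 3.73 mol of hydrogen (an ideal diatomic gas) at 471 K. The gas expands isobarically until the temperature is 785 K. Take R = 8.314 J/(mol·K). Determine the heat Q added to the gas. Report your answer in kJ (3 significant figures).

Isobaric: W = nRΔT = (3.73)(8.314)(314) = 9738 J.
ΔU = nCᵥΔT with Cᵥ = 5R/2: ΔU = (3.73)(20.79)(314) = 24344 J.
Q = ΔU + W = 24344 + 9738 = 34081 J.

Q ≈ 34.1 kJ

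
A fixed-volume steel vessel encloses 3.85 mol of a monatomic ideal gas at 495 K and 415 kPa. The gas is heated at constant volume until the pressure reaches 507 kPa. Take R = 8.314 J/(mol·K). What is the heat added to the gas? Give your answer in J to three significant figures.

Constant volume ⇒ W = 0, so Q = ΔU = nCᵥΔT with Cᵥ = 3R/2 = 12.47 J/(mol·K).
At constant V, T₂/T₁ = P₂/P₁ ⇒ ΔT = T₁(P₂/P₁ − 1) = 495·(507/415 − 1) = 109.7 K.
ΔU = (3.85)(12.47)(109.7) = 5269 J.

Q ≈ 5270 J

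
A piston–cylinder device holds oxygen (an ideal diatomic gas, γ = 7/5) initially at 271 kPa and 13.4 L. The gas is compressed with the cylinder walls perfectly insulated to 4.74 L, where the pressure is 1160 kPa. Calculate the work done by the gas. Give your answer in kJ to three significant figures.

W ≈ -4.67 kJ

Adiabatic: W = (P₁V₁ − P₂V₂)/(γ − 1) with γ = 7/5.
P₁V₁ = 3631 J, P₂V₂ = 5498 J.
W = (3631 − 5498) / 0.4 = -4668 J.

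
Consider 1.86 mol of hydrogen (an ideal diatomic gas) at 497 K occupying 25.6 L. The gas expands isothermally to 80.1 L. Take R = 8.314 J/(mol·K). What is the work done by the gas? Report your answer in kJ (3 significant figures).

Isothermal: W = nRT ln(V₂/V₁).
W = (1.86)(8.314)(497) × ln(80.1/25.6)
  = 7686 × 1.141
W_by_gas = 8767 J.

W ≈ 8.77 kJ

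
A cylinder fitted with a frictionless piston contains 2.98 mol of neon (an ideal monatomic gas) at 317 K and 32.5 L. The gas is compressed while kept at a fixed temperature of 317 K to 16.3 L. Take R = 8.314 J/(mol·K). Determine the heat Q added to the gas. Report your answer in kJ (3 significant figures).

Isothermal ⇒ ΔU = 0, so Q = W = nRT ln(V₂/V₁).
Q = (2.98)(8.314)(317) ln(16.3/32.5) = 7854 × -0.6901 = -5420 J.

Q ≈ -5.42 kJ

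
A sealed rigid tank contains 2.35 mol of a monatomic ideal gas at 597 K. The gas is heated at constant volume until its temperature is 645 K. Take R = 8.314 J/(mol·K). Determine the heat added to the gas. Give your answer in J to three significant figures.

Constant volume ⇒ W = 0, so Q = ΔU = nCᵥΔT with Cᵥ = 3R/2 = 12.47 J/(mol·K).
ΔU = (2.35)(12.47)(645 − 597) = 1407 J.

Q ≈ 1410 J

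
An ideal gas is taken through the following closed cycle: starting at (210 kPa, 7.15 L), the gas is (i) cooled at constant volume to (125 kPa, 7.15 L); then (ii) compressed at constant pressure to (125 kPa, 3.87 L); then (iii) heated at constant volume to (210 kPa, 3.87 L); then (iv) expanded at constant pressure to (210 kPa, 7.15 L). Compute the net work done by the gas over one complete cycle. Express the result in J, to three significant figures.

W_net ≈ 279 J

Constant-volume legs do no work.
W(ii) = (125)(3.87 − 7.15) = -410 J; W(iv) = (210)(7.15 − 3.87) = 688.8 J.
W_net = -410 + 688.8 = 278.8 J (the clockwise enclosed area).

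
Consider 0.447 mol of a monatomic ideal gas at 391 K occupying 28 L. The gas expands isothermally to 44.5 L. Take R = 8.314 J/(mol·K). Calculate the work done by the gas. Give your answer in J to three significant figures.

W ≈ 673 J

Isothermal: W = nRT ln(V₂/V₁).
W = (0.447)(8.314)(391) × ln(44.5/28)
  = 1453 × 0.4633
W_by_gas = 673.2 J.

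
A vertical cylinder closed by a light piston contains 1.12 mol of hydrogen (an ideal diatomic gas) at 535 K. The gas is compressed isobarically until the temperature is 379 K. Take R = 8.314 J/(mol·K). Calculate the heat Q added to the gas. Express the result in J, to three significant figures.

Q ≈ -5080 J

Isobaric: W = nRΔT = (1.12)(8.314)(-156) = -1453 J.
ΔU = nCᵥΔT with Cᵥ = 5R/2: ΔU = (1.12)(20.79)(-156) = -3632 J.
Q = ΔU + W = -3632 − 1453 = -5084 J.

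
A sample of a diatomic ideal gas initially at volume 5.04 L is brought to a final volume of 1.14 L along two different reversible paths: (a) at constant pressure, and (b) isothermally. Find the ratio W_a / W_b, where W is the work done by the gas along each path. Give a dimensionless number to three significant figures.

W_a / W_b ≈ 0.521

Path (a) isobaric: W = P₁(V₂ − V₁) → W_a/(P₁V₁) = -0.7738.
Path (b) isothermal: W = P₁V₁ ln(V₂/V₁) → W_b/(P₁V₁) = -1.486.
W_a / W_b = -0.7738 / -1.486 = 0.5206.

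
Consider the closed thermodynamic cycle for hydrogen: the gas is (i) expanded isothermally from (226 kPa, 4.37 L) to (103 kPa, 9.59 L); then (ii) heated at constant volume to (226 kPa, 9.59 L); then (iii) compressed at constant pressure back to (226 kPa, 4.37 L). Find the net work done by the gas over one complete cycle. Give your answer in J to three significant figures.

W_net ≈ -403 J

Leg (i): W = PᵢVᵢ ln(V_f/Vᵢ) = (987.6) ln(9.59/4.37) = 776.2 J.
Leg (ii): W = 0.
Leg (iii): W = PΔV = (226)(4.37 − 9.59) = -1180 J.
W_net = 776.2 − 1180 = -403.5 J.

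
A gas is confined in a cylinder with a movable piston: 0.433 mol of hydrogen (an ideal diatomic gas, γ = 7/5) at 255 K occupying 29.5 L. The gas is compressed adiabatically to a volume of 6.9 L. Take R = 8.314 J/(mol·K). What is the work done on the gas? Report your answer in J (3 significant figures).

W ≈ 1810 J

Adiabatic: TV^(γ−1) = const with γ = 7/5.
T₂ = T₁ (V₁/V₂)^(γ−1) = 255 × (29.5/6.9)^0.4 = 255 × 1.788 = 456 K.
W_by = nCᵥ(T₁ − T₂) = (0.433)(20.79)(255 − 456) = -1809 J.
Work on gas = −W_by = 1809 J.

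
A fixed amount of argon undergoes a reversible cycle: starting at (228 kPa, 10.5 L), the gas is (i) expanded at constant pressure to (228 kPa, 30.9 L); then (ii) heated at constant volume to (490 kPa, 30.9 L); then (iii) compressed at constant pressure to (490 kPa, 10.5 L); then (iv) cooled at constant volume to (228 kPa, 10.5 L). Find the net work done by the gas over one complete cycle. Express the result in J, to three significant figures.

Constant-volume legs do no work.
W(i) = (228)(30.9 − 10.5) = 4651 J; W(iii) = (490)(10.5 − 30.9) = -9996 J.
W_net = 4651 − 9996 = -5345 J (the counter-clockwise enclosed area).

W_net ≈ -5340 J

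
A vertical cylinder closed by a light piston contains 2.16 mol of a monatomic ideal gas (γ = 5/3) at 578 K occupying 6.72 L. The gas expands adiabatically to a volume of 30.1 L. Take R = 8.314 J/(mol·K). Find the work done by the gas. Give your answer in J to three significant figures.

Adiabatic: TV^(γ−1) = const with γ = 5/3.
T₂ = T₁ (V₁/V₂)^(γ−1) = 578 × (6.72/30.1)^0.667 = 578 × 0.368 = 212.7 K.
W_by = nCᵥ(T₁ − T₂) = (2.16)(12.47)(578 − 212.7) = 9840 J.

W ≈ 9840 J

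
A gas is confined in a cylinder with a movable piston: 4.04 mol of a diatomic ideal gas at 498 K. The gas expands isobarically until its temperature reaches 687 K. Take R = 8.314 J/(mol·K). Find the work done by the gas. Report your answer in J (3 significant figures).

Isobaric: W = P ΔV = nR ΔT.
W = (4.04)(8.314)(687 − 498) = 6348 J.

W ≈ 6350 J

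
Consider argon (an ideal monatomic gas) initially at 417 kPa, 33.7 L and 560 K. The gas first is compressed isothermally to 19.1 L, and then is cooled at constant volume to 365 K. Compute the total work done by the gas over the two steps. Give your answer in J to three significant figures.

W_total ≈ -7980 J

Step 1 (isothermal): W = P₁V₁ ln(V₂/V₁) = (14053) ln(19.1/33.7) = -7979 J.
Step 2 (isochoric): W = 0 (constant volume).
W_total = -7979 + 0 = -7979 J.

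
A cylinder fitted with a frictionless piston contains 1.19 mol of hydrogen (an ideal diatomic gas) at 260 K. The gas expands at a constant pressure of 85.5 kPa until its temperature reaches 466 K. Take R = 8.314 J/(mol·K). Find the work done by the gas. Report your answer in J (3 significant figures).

W ≈ 2040 J

Isobaric: W = P ΔV = nR ΔT.
W = (1.19)(8.314)(466 − 260) = 2038 J.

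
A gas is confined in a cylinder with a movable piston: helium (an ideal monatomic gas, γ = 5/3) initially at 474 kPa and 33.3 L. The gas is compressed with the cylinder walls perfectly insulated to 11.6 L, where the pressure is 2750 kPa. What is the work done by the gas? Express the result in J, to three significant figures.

W ≈ -24200 J

Adiabatic: W = (P₁V₁ − P₂V₂)/(γ − 1) with γ = 5/3.
P₁V₁ = 15784 J, P₂V₂ = 31900 J.
W = (15784 − 31900) / 0.6667 = -24174 J.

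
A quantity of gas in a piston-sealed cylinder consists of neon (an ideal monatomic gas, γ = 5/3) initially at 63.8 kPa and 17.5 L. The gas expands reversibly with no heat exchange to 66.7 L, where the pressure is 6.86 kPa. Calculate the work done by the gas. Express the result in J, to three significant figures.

W ≈ 988 J

Adiabatic: W = (P₁V₁ − P₂V₂)/(γ − 1) with γ = 5/3.
P₁V₁ = 1116 J, P₂V₂ = 457.6 J.
W = (1116 − 457.6) / 0.6667 = 988.4 J.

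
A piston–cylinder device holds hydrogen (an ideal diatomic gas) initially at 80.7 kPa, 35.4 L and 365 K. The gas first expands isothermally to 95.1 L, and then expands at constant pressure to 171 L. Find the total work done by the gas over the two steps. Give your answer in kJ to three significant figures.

Step 1 (isothermal): W = P₁V₁ ln(V₂/V₁) = (2857) ln(95.1/35.4) = 2823 J.
After step 1: P = 30.04 kPa, V = 95.1 L, T = 365 K.
Step 2 (isobaric): W = PΔV = (30.04 kPa)(171 − 95.1 L) = 2280 J.
W_total = 2823 + 2280 = 5103 J.

W_total ≈ 5.10 kJ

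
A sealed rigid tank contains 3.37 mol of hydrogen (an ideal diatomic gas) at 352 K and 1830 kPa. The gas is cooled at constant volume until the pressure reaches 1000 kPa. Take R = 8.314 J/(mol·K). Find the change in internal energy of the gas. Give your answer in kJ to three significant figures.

Constant volume ⇒ W = 0, so Q = ΔU = nCᵥΔT with Cᵥ = 5R/2 = 20.79 J/(mol·K).
At constant V, T₂/T₁ = P₂/P₁ ⇒ ΔT = T₁(P₂/P₁ − 1) = 352·(1000/1830 − 1) = -159.7 K.
ΔU = (3.37)(20.79)(-159.7) = -11183 J.

ΔU ≈ -11.2 kJ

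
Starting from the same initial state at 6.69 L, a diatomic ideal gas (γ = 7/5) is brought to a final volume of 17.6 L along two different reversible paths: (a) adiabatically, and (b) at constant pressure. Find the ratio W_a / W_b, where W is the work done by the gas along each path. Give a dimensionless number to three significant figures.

Path (a) adiabatic: W = P₁V₁(1 − (V₁/V₂)^(γ−1))/(γ−1) → W_a/(P₁V₁) = 0.8021.
Path (b) isobaric: W = P₁(V₂ − V₁) → W_b/(P₁V₁) = 1.631.
W_a / W_b = 0.8021 / 1.631 = 0.4919.

W_a / W_b ≈ 0.492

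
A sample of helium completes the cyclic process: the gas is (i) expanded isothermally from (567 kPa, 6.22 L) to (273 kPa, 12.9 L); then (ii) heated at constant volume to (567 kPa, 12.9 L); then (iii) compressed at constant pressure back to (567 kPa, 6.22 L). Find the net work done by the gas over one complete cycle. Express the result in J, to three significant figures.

Leg (i): W = PᵢVᵢ ln(V_f/Vᵢ) = (3527) ln(12.9/6.22) = 2573 J.
Leg (ii): W = 0.
Leg (iii): W = PΔV = (567)(6.22 − 12.9) = -3788 J.
W_net = 2573 − 3788 = -1215 J.

W_net ≈ -1210 J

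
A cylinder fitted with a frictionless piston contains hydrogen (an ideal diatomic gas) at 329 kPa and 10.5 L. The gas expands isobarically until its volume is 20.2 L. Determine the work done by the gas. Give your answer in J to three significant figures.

Isobaric: W = P ΔV.
W = (329 kPa)(20.2 − 10.5 L) = (329)(9.7) = 3191 J.

W ≈ 3190 J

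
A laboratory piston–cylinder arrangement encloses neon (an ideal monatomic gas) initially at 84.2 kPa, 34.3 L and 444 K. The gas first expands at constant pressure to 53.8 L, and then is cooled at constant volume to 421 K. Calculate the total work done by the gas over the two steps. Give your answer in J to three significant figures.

Step 1 (isobaric): W = PΔV = (84.2 kPa)(53.8 − 34.3 L) = 1642 J.
Step 2 (isochoric): W = 0 (constant volume).
W_total = 1642 + 0 = 1642 J.

W_total ≈ 1640 J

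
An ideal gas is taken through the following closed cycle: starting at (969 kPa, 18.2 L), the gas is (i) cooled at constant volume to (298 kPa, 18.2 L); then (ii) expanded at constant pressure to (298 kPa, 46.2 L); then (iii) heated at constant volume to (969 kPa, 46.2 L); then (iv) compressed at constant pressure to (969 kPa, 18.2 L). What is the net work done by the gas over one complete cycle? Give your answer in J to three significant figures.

Constant-volume legs do no work.
W(ii) = (298)(46.2 − 18.2) = 8344 J; W(iv) = (969)(18.2 − 46.2) = -27132 J.
W_net = 8344 − 27132 = -18788 J (the counter-clockwise enclosed area).

W_net ≈ -18800 J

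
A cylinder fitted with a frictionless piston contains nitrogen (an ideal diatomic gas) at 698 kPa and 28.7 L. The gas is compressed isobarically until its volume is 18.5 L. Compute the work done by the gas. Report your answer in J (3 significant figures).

Isobaric: W = P ΔV.
W = (698 kPa)(18.5 − 28.7 L) = (698)(-10.2) = -7120 J.

W ≈ -7120 J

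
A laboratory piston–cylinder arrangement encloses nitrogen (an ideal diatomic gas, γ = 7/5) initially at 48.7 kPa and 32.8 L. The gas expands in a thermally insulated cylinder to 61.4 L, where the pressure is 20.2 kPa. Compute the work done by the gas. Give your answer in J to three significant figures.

W ≈ 893 J

Adiabatic: W = (P₁V₁ − P₂V₂)/(γ − 1) with γ = 7/5.
P₁V₁ = 1597 J, P₂V₂ = 1240 J.
W = (1597 − 1240) / 0.4 = 892.7 J.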